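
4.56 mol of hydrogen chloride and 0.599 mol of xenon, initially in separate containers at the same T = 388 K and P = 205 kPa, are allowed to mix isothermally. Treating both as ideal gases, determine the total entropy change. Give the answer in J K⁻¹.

ΔS_mix = 15.4 J/K

Mole fractions: x_A = 4.56/5.16 = 0.884, x_B = 0.116.
ΔS_mix = −R(n_A ln x_A + n_B ln x_B) = −8.314 × (4.56 ln 0.884 + 0.599 ln 0.116) = 15.4 J/K.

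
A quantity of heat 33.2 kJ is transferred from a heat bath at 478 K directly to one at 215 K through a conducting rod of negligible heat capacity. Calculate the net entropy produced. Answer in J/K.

ΔS_hot = −Q/T_H = −33200/478 = -69.456 J/K and ΔS_cold = +Q/T_C = 33200/215 = 154.42 J/K.
ΔS_total = -69.456 + 154.42 = 85 J/K, positive as the second law requires.

ΔS_total = 85 J/K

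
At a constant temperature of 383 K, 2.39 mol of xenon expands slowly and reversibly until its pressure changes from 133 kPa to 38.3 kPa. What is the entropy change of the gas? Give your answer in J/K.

ΔS_gas = 24.7 J/K

For an isothermal ideal gas ΔS_gas = nR ln(P₁/P₂) = 2.39 × 8.314 × ln(133/38.3) = 24.7 J/K.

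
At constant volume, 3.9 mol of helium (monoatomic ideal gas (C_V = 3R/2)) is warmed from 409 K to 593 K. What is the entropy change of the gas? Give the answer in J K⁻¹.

At constant volume, ΔS = nC_V ln(T₂/T₁) with C_V = 3R/2 = 12.47 J mol⁻¹ K⁻¹.
ΔS = 3.9 × 12.47 × ln(593/409) = 18.1 J/K.

ΔS = 18.1 J/K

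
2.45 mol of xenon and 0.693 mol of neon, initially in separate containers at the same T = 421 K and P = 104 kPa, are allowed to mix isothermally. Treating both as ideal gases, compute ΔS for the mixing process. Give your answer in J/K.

Mole fractions: x_A = 2.45/3.14 = 0.78, x_B = 0.22.
ΔS_mix = −R(n_A ln x_A + n_B ln x_B) = −8.314 × (2.45 ln 0.78 + 0.693 ln 0.22) = 13.8 J/K.

ΔS_mix = 13.8 J/K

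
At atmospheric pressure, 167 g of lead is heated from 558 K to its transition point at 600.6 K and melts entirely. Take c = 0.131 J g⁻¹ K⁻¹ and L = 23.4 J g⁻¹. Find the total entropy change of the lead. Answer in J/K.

ΔS = 8.12 J/K

Warming step: ΔS₁ = m c ln(T_tr/T_i) = 167 × 0.131 × ln(600.6/558) = 1.609 J/K.
Phase change: ΔS₂ = +mL/T_tr = 167 × 23.4 / 600.6 = 6.506 J/K.
ΔS_total = (1.609) + (6.506) = 8.12 J/K.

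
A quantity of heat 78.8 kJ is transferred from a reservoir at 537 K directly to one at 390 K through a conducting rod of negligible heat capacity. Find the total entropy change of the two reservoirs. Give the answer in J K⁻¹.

ΔS_hot = −Q/T_H = −78800/537 = -146.74 J/K and ΔS_cold = +Q/T_C = 78800/390 = 202.05 J/K.
ΔS_total = -146.74 + 202.05 = 55.3 J/K, positive as the second law requires.

ΔS_total = 55.3 J/K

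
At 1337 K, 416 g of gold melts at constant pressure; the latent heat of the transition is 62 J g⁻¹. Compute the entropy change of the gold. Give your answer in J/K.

Heat absorbed by the substance: Q = mL = 416 × 62 = 25792 J.
At constant T, ΔS = Q_rev/T = 25792 / 1337 = 19.3 J/K.

ΔS = 19.3 J/K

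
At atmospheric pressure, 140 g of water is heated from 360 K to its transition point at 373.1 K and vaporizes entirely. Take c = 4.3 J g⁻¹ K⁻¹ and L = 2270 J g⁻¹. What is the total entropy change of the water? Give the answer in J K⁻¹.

Warming step: ΔS₁ = m c ln(T_tr/T_i) = 140 × 4.3 × ln(373.1/360) = 21.52 J/K.
Phase change: ΔS₂ = +mL/T_tr = 140 × 2270 / 373.1 = 851.8 J/K.
ΔS_total = (21.52) + (851.8) = 873 J/K.

ΔS = 873 J/K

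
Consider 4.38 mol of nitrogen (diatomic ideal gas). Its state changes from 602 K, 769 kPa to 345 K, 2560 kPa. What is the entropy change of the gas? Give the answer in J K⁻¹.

ΔS = -115 J/K

ΔS = nC_p ln(T₂/T₁) − nR ln(P₂/P₁), with C_p = 7R/2 = 29.1 J mol⁻¹ K⁻¹ for a diatomic ideal gas.
ΔS = 4.38 × [29.1 × ln(345/602) − 8.314 × ln(2560/769)] = -115 J/K.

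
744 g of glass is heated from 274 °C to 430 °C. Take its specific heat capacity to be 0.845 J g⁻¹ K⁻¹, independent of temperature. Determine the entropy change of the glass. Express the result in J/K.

ΔS = 158 J/K

In kelvin: T₁ = 547.15 K, T₂ = 703.15 K. ΔS = ∫dQ_rev/T = m c ln(T₂/T₁) = 744 × 0.845 × ln(703.15/547.15) = 158 J/K.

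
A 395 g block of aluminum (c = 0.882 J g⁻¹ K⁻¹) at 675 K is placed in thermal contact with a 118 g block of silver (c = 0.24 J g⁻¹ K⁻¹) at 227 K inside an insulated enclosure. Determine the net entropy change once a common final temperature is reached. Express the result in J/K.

ΔS_total = 11.6 J/K

Energy balance: T_f = (m₁c₁T₁ + m₂c₂T₂)/(m₁c₁ + m₂c₂) = 641.32 K.
ΔS₁ = m₁c₁ ln(T_f/T₁) = 348.39 × ln(641.32/675) = -17.83 J/K.
ΔS₂ = m₂c₂ ln(T_f/T₂) = 28.32 × ln(641.32/227) = 29.41 J/K.
ΔS_total = -17.83 + 29.41 = 11.6 J/K.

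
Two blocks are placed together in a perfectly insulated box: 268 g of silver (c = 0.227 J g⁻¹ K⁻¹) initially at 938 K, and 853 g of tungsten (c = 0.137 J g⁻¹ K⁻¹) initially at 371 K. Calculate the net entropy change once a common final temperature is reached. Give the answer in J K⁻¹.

Energy balance: T_f = (m₁c₁T₁ + m₂c₂T₂)/(m₁c₁ + m₂c₂) = 565.12 K.
ΔS₁ = m₁c₁ ln(T_f/T₁) = 60.836 × ln(565.12/938) = -30.83 J/K.
ΔS₂ = m₂c₂ ln(T_f/T₂) = 116.861 × ln(565.12/371) = 49.18 J/K.
ΔS_total = -30.83 + 49.18 = 18.4 J/K.

ΔS_total = 18.4 J/K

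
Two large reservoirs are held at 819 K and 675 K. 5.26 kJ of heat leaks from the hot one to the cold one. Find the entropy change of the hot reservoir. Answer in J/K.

The hot reservoir loses heat Q, so ΔS_hot = −Q/T_H = −5260/819 = -6.42 J/K.

ΔS_hot = -6.42 J/K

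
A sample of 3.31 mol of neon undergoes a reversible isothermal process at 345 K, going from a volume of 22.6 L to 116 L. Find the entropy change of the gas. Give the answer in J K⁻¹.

For an isothermal ideal gas ΔS_gas = nR ln(V₂/V₁) = 3.31 × 8.314 × ln(116/22.6) = 45 J/K.

ΔS_gas = 45 J/K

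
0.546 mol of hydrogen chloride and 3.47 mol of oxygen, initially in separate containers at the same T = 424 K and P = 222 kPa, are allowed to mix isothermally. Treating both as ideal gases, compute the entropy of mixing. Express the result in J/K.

Mole fractions: x_A = 0.546/4.02 = 0.136, x_B = 0.864.
ΔS_mix = −R(n_A ln x_A + n_B ln x_B) = −8.314 × (0.546 ln 0.136 + 3.47 ln 0.864) = 13.3 J/K.

ΔS_mix = 13.3 J/K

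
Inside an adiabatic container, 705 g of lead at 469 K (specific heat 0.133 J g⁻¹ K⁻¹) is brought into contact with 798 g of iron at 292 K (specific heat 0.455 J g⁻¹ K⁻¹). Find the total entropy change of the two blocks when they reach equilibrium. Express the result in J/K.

ΔS_total = 9.14 J/K

Energy balance: T_f = (m₁c₁T₁ + m₂c₂T₂)/(m₁c₁ + m₂c₂) = 328.33 K.
ΔS₁ = m₁c₁ ln(T_f/T₁) = 93.765 × ln(328.33/469) = -33.44 J/K.
ΔS₂ = m₂c₂ ln(T_f/T₂) = 363.09 × ln(328.33/292) = 42.58 J/K.
ΔS_total = -33.44 + 42.58 = 9.14 J/K.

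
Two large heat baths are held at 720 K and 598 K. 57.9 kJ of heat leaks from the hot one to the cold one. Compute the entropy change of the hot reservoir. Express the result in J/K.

ΔS_hot = -80.4 J/K

The hot reservoir loses heat Q, so ΔS_hot = −Q/T_H = −57900/720 = -80.4 J/K.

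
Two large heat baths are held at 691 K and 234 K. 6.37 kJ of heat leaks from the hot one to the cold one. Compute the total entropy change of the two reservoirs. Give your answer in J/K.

ΔS_hot = −Q/T_H = −6370/691 = -9.219 J/K and ΔS_cold = +Q/T_C = 6370/234 = 27.22 J/K.
ΔS_total = -9.219 + 27.22 = 18 J/K, positive as the second law requires.

ΔS_total = 18 J/K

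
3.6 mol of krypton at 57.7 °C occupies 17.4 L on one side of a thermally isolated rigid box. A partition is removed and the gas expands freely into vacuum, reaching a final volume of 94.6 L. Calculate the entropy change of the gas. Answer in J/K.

ΔS_gas = 50.7 J/K

No heat is exchanged and no work is done, so the ideal-gas temperature stays constant.
Entropy is a state function; using a reversible isothermal path, ΔS_gas = nR ln(V₂/V₁) = 3.6 × 8.314 × ln(94.6/17.4) = 50.7 J/K.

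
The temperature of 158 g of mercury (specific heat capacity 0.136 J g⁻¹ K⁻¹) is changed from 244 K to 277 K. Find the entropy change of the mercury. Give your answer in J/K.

ΔS = ∫dQ_rev/T = m c ln(T₂/T₁) = 158 × 0.136 × ln(277/244) = 2.73 J/K.

ΔS = 2.73 J/K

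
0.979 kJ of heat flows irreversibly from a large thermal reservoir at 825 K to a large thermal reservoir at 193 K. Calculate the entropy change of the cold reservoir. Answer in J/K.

ΔS_cold = 5.07 J/K

The cold reservoir gains heat Q, so ΔS_cold = +Q/T_C = 979/193 = 5.07 J/K.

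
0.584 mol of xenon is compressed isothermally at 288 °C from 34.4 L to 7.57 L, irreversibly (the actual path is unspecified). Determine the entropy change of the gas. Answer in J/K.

ΔS_gas = -7.35 J/K

Entropy is a state function, so ΔS_gas depends only on the end states.
For an isothermal ideal gas ΔS_gas = nR ln(V₂/V₁) = 0.584 × 8.314 × ln(7.57/34.4) = -7.35 J/K.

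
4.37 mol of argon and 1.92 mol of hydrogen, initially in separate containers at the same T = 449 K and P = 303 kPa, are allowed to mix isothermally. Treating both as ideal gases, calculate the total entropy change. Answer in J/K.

Mole fractions: x_A = 4.37/6.29 = 0.695, x_B = 0.305.
ΔS_mix = −R(n_A ln x_A + n_B ln x_B) = −8.314 × (4.37 ln 0.695 + 1.92 ln 0.305) = 32.2 J/K.

ΔS_mix = 32.2 J/K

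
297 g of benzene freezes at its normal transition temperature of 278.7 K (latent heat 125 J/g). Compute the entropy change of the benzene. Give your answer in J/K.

Heat released by the substance: Q = −mL = −297 × 125 = −37125 J.
At constant T, ΔS = Q_rev/T = −37125 / 278.7 = -133 J/K.

ΔS = -133 J/K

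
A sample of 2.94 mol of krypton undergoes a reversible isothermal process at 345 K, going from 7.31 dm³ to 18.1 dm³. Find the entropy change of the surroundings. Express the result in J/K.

ΔS_surr = -22.2 J/K

For an isothermal ideal gas ΔS_gas = nR ln(V₂/V₁) = 2.94 × 8.314 × ln(18.1/7.31) = 22.2 J/K.
The process is reversible, so ΔS_surr = −ΔS_gas = -22.2 J/K and ΔS_universe = 0.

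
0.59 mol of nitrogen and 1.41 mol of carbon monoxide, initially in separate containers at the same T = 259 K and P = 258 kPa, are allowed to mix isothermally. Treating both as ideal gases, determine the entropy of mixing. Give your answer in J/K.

ΔS_mix = 10.1 J/K

Mole fractions: x_A = 0.59/2 = 0.295, x_B = 0.705.
ΔS_mix = −R(n_A ln x_A + n_B ln x_B) = −8.314 × (0.59 ln 0.295 + 1.41 ln 0.705) = 10.1 J/K.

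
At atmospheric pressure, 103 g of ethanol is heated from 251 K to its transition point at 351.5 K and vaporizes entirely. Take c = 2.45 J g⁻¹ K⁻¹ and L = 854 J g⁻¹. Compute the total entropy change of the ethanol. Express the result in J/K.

Warming step: ΔS₁ = m c ln(T_tr/T_i) = 103 × 2.45 × ln(351.5/251) = 84.98 J/K.
Phase change: ΔS₂ = +mL/T_tr = 103 × 854 / 351.5 = 250.2 J/K.
ΔS_total = (84.98) + (250.2) = 335 J/K.

ΔS = 335 J/K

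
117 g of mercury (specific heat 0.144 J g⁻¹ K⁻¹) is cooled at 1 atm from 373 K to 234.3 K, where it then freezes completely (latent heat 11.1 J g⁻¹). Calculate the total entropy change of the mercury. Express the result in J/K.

Cooling step: ΔS₁ = m c ln(T_tr/T_i) = 117 × 0.144 × ln(234.3/373) = -7.834 J/K.
Phase change: ΔS₂ = −mL/T_tr = −117 × 11.1 / 234.3 = -5.543 J/K.
ΔS_total = (-7.834) + (-5.543) = -13.4 J/K.

ΔS = -13.4 J/K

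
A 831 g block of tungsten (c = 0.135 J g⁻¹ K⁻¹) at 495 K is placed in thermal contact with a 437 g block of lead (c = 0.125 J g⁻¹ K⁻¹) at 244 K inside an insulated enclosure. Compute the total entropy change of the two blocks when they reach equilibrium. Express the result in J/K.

Energy balance: T_f = (m₁c₁T₁ + m₂c₂T₂)/(m₁c₁ + m₂c₂) = 412.81 K.
ΔS₁ = m₁c₁ ln(T_f/T₁) = 112.185 × ln(412.81/495) = -20.37 J/K.
ΔS₂ = m₂c₂ ln(T_f/T₂) = 54.625 × ln(412.81/244) = 28.72 J/K.
ΔS_total = -20.37 + 28.72 = 8.35 J/K.

ΔS_total = 8.35 J/K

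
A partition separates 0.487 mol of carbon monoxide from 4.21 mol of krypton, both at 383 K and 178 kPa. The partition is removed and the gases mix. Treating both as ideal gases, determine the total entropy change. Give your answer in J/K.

ΔS_mix = 13 J/K

Mole fractions: x_A = 0.487/4.7 = 0.104, x_B = 0.896.
ΔS_mix = −R(n_A ln x_A + n_B ln x_B) = −8.314 × (0.487 ln 0.104 + 4.21 ln 0.896) = 13 J/K.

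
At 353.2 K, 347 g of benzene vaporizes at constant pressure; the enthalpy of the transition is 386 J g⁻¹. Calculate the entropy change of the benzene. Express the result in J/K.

ΔS = 379 J/K

Heat absorbed by the substance: Q = mL = 347 × 386 = 133942 J.
At constant T, ΔS = Q_rev/T = 133942 / 353.2 = 379 J/K.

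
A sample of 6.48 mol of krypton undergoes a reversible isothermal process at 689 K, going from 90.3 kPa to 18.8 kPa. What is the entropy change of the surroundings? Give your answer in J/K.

ΔS_surr = -84.5 J/K

For an isothermal ideal gas ΔS_gas = nR ln(P₁/P₂) = 6.48 × 8.314 × ln(90.3/18.8) = 84.5 J/K.
The process is reversible, so ΔS_surr = −ΔS_gas = -84.5 J/K and ΔS_universe = 0.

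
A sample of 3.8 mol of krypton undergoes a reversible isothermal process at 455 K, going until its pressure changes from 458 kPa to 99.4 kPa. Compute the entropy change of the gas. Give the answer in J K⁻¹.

For an isothermal ideal gas ΔS_gas = nR ln(P₁/P₂) = 3.8 × 8.314 × ln(458/99.4) = 48.3 J/K.

ΔS_gas = 48.3 J/K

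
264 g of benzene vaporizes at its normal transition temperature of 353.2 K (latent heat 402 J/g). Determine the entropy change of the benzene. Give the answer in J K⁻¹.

Heat absorbed by the substance: Q = mL = 264 × 402 = 106128 J.
At constant T, ΔS = Q_rev/T = 106128 / 353.2 = 300 J/K.

ΔS = 300 J/K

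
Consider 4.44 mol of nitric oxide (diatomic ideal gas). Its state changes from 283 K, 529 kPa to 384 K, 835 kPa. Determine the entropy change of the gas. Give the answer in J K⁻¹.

ΔS = 22.6 J/K

ΔS = nC_p ln(T₂/T₁) − nR ln(P₂/P₁), with C_p = 7R/2 = 29.1 J mol⁻¹ K⁻¹ for a diatomic ideal gas.
ΔS = 4.44 × [29.1 × ln(384/283) − 8.314 × ln(835/529)] = 22.6 J/K.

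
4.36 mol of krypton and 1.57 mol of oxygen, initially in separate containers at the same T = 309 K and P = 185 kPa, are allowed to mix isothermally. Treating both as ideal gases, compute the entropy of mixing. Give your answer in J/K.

Mole fractions: x_A = 4.36/5.93 = 0.735, x_B = 0.265.
ΔS_mix = −R(n_A ln x_A + n_B ln x_B) = −8.314 × (4.36 ln 0.735 + 1.57 ln 0.265) = 28.5 J/K.

ΔS_mix = 28.5 J/K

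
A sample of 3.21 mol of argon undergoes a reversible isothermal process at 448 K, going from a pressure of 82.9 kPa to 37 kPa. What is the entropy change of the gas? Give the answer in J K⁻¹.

ΔS_gas = 21.5 J/K

For an isothermal ideal gas ΔS_gas = nR ln(P₁/P₂) = 3.21 × 8.314 × ln(82.9/37) = 21.5 J/K.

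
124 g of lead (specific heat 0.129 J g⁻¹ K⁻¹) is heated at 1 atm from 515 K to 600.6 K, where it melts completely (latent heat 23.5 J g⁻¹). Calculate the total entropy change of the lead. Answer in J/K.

Warming step: ΔS₁ = m c ln(T_tr/T_i) = 124 × 0.129 × ln(600.6/515) = 2.46 J/K.
Phase change: ΔS₂ = +mL/T_tr = 124 × 23.5 / 600.6 = 4.852 J/K.
ΔS_total = (2.46) + (4.852) = 7.31 J/K.

ΔS = 7.31 J/K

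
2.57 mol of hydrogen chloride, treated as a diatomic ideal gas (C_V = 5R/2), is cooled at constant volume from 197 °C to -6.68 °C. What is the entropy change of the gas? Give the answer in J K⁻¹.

In kelvin: T₁ = 470.15 K, T₂ = 266.47 K. At constant volume, ΔS = nC_V ln(T₂/T₁) with C_V = 5R/2 = 20.79 J mol⁻¹ K⁻¹.
ΔS = 2.57 × 20.79 × ln(266.47/470.15) = -30.3 J/K.

ΔS = -30.3 J/K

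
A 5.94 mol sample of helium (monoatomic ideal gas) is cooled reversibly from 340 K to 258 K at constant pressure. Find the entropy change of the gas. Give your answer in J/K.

At constant pressure, ΔS = nC_p ln(T₂/T₁) with C_p = 5R/2 = 20.79 J mol⁻¹ K⁻¹.
ΔS = 5.94 × 20.79 × ln(258/340) = -34.1 J/K.

ΔS = -34.1 J/K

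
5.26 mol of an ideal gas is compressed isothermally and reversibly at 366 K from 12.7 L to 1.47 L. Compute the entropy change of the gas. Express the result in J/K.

For an isothermal ideal gas ΔS_gas = nR ln(V₂/V₁) = 5.26 × 8.314 × ln(1.47/12.7) = -94.3 J/K.

ΔS_gas = -94.3 J/K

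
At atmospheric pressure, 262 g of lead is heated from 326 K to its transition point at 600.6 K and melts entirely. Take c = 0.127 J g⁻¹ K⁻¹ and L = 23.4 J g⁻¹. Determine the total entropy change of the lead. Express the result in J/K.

Warming step: ΔS₁ = m c ln(T_tr/T_i) = 262 × 0.127 × ln(600.6/326) = 20.33 J/K.
Phase change: ΔS₂ = +mL/T_tr = 262 × 23.4 / 600.6 = 10.21 J/K.
ΔS_total = (20.33) + (10.21) = 30.5 J/K.

ΔS = 30.5 J/K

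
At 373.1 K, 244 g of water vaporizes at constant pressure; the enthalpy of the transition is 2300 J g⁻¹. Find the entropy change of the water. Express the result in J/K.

ΔS = 1500 J/K

Heat absorbed by the substance: Q = mL = 244 × 2300 = 561200 J.
At constant T, ΔS = Q_rev/T = 561200 / 373.1 = 1500 J/K.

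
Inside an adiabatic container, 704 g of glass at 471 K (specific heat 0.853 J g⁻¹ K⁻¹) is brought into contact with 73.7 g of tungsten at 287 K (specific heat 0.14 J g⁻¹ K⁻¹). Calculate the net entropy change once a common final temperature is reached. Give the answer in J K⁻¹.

Energy balance: T_f = (m₁c₁T₁ + m₂c₂T₂)/(m₁c₁ + m₂c₂) = 467.89 K.
ΔS₁ = m₁c₁ ln(T_f/T₁) = 600.512 × ln(467.89/471) = -3.976 J/K.
ΔS₂ = m₂c₂ ln(T_f/T₂) = 10.318 × ln(467.89/287) = 5.043 J/K.
ΔS_total = -3.976 + 5.043 = 1.07 J/K.

ΔS_total = 1.07 J/K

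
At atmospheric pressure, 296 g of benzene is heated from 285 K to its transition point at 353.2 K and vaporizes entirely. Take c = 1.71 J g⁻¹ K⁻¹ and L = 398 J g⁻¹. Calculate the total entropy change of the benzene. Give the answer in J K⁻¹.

ΔS = 442 J/K

Warming step: ΔS₁ = m c ln(T_tr/T_i) = 296 × 1.71 × ln(353.2/285) = 108.6 J/K.
Phase change: ΔS₂ = +mL/T_tr = 296 × 398 / 353.2 = 333.5 J/K.
ΔS_total = (108.6) + (333.5) = 442 J/K.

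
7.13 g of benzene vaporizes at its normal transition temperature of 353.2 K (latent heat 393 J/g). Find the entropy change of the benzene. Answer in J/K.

Heat absorbed by the substance: Q = mL = 7.13 × 393 = 2802.09 J.
At constant T, ΔS = Q_rev/T = 2802.09 / 353.2 = 7.93 J/K.

ΔS = 7.93 J/K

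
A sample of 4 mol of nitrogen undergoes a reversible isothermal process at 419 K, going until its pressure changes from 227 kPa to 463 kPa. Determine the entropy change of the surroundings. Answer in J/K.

ΔS_surr = 23.7 J/K

For an isothermal ideal gas ΔS_gas = nR ln(P₁/P₂) = 4 × 8.314 × ln(227/463) = -23.7 J/K.
The process is reversible, so ΔS_surr = −ΔS_gas = 23.7 J/K and ΔS_universe = 0.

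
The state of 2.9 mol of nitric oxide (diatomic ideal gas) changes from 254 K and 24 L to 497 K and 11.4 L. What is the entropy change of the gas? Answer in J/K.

ΔS = 22.5 J/K

Entropy is a state function: ΔS = nC_V ln(T₂/T₁) + nR ln(V₂/V₁), with C_V = 5R/2 = 20.79 J mol⁻¹ K⁻¹ for a diatomic ideal gas.
ΔS = 2.9 × [20.79 × ln(497/254) + 8.314 × ln(11.4/24)] = 22.5 J/K.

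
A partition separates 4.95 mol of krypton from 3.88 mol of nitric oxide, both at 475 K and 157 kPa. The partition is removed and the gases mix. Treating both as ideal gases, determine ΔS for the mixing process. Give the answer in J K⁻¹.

ΔS_mix = 50.3 J/K

Mole fractions: x_A = 4.95/8.83 = 0.561, x_B = 0.439.
ΔS_mix = −R(n_A ln x_A + n_B ln x_B) = −8.314 × (4.95 ln 0.561 + 3.88 ln 0.439) = 50.3 J/K.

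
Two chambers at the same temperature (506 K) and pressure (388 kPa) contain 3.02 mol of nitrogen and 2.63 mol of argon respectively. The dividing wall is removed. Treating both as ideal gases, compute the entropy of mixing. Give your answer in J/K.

Mole fractions: x_A = 3.02/5.65 = 0.535, x_B = 0.465.
ΔS_mix = −R(n_A ln x_A + n_B ln x_B) = −8.314 × (3.02 ln 0.535 + 2.63 ln 0.465) = 32.4 J/K.

ΔS_mix = 32.4 J/K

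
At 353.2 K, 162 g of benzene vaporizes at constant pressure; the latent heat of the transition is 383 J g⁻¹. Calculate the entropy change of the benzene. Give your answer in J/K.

Heat absorbed by the substance: Q = mL = 162 × 383 = 62046 J.
At constant T, ΔS = Q_rev/T = 62046 / 353.2 = 176 J/K.

ΔS = 176 J/K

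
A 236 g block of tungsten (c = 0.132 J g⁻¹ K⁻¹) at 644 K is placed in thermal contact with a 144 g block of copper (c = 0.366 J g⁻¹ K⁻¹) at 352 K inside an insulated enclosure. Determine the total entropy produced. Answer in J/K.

ΔS_total = 3.71 J/K

Energy balance: T_f = (m₁c₁T₁ + m₂c₂T₂)/(m₁c₁ + m₂c₂) = 460.48 K.
ΔS₁ = m₁c₁ ln(T_f/T₁) = 31.152 × ln(460.48/644) = -10.45 J/K.
ΔS₂ = m₂c₂ ln(T_f/T₂) = 52.704 × ln(460.48/352) = 14.16 J/K.
ΔS_total = -10.45 + 14.16 = 3.71 J/K.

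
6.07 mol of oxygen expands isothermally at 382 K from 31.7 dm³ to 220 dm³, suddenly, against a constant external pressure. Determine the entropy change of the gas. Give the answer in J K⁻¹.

Entropy is a state function, so ΔS_gas depends only on the end states.
For an isothermal ideal gas ΔS_gas = nR ln(V₂/V₁) = 6.07 × 8.314 × ln(220/31.7) = 97.8 J/K.

ΔS_gas = 97.8 J/K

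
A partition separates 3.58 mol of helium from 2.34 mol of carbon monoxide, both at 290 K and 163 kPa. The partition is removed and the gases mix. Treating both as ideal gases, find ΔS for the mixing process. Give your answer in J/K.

Mole fractions: x_A = 3.58/5.92 = 0.605, x_B = 0.395.
ΔS_mix = −R(n_A ln x_A + n_B ln x_B) = −8.314 × (3.58 ln 0.605 + 2.34 ln 0.395) = 33 J/K.

ΔS_mix = 33 J/K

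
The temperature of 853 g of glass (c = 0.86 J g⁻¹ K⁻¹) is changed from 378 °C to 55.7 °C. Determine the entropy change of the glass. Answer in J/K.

In kelvin: T₁ = 651.15 K, T₂ = 328.85 K. ΔS = ∫dQ_rev/T = m c ln(T₂/T₁) = 853 × 0.86 × ln(328.85/651.15) = -501 J/K.

ΔS = -501 J/K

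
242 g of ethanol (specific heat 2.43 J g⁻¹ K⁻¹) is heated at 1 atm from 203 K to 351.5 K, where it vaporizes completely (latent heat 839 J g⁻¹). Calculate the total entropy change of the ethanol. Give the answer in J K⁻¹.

Warming step: ΔS₁ = m c ln(T_tr/T_i) = 242 × 2.43 × ln(351.5/203) = 322.8 J/K.
Phase change: ΔS₂ = +mL/T_tr = 242 × 839 / 351.5 = 577.6 J/K.
ΔS_total = (322.8) + (577.6) = 900 J/K.

ΔS = 900 J/K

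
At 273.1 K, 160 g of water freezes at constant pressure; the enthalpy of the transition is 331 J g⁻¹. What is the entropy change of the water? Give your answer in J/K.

ΔS = -194 J/K

Heat released by the substance: Q = −mL = −160 × 331 = −52960 J.
At constant T, ΔS = Q_rev/T = −52960 / 273.1 = -194 J/K.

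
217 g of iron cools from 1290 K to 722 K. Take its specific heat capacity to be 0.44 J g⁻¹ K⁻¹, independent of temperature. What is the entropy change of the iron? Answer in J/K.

ΔS = -55.4 J/K

ΔS = ∫dQ_rev/T = m c ln(T₂/T₁) = 217 × 0.44 × ln(722/1290) = -55.4 J/K.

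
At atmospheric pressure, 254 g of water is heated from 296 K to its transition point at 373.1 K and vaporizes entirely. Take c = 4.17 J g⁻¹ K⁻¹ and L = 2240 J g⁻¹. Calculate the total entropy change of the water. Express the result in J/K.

Warming step: ΔS₁ = m c ln(T_tr/T_i) = 254 × 4.17 × ln(373.1/296) = 245.2 J/K.
Phase change: ΔS₂ = +mL/T_tr = 254 × 2240 / 373.1 = 1525 J/K.
ΔS_total = (245.2) + (1525) = 1770 J/K.

ΔS = 1770 J/K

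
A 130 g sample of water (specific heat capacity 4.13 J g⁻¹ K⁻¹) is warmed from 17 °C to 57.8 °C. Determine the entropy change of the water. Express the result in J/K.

ΔS = 70.6 J/K

In kelvin: T₁ = 290.15 K, T₂ = 330.95 K. ΔS = ∫dQ_rev/T = m c ln(T₂/T₁) = 130 × 4.13 × ln(330.95/290.15) = 70.6 J/K.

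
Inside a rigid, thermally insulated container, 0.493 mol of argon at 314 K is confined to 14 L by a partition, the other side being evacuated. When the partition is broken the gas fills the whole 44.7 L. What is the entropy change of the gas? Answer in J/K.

ΔS_gas = 4.76 J/K

No heat is exchanged and no work is done, so the ideal-gas temperature stays constant.
Entropy is a state function; using a reversible isothermal path, ΔS_gas = nR ln(V₂/V₁) = 0.493 × 8.314 × ln(44.7/14) = 4.76 J/K.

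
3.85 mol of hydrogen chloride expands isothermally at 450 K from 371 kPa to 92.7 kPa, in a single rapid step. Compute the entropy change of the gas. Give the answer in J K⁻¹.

Entropy is a state function, so ΔS_gas depends only on the end states.
For an isothermal ideal gas ΔS_gas = nR ln(P₁/P₂) = 3.85 × 8.314 × ln(371/92.7) = 44.4 J/K.

ΔS_gas = 44.4 J/K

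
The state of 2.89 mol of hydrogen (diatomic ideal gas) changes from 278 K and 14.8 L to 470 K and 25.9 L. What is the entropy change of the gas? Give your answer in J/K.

ΔS = 45 J/K

Entropy is a state function: ΔS = nC_V ln(T₂/T₁) + nR ln(V₂/V₁), with C_V = 5R/2 = 20.79 J mol⁻¹ K⁻¹ for a diatomic ideal gas.
ΔS = 2.89 × [20.79 × ln(470/278) + 8.314 × ln(25.9/14.8)] = 45 J/K.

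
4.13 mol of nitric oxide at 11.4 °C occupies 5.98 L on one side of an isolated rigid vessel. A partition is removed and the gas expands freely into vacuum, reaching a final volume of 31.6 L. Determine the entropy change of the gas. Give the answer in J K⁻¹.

No heat is exchanged and no work is done, so the ideal-gas temperature stays constant.
Entropy is a state function; using a reversible isothermal path, ΔS_gas = nR ln(V₂/V₁) = 4.13 × 8.314 × ln(31.6/5.98) = 57.2 J/K.

ΔS_gas = 57.2 J/K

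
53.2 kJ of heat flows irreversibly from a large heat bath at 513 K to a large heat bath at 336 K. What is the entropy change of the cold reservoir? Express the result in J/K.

The cold reservoir gains heat Q, so ΔS_cold = +Q/T_C = 53200/336 = 158 J/K.

ΔS_cold = 158 J/K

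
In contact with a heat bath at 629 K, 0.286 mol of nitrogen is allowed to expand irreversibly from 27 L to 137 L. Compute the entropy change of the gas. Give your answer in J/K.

ΔS_gas = 3.86 J/K

Entropy is a state function, so ΔS_gas depends only on the end states.
For an isothermal ideal gas ΔS_gas = nR ln(V₂/V₁) = 0.286 × 8.314 × ln(137/27) = 3.86 J/K.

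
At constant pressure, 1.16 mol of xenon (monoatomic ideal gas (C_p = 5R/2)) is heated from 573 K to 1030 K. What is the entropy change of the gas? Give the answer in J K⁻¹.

ΔS = 14.1 J/K

At constant pressure, ΔS = nC_p ln(T₂/T₁) with C_p = 5R/2 = 20.79 J mol⁻¹ K⁻¹.
ΔS = 1.16 × 20.79 × ln(1030/573) = 14.1 J/K.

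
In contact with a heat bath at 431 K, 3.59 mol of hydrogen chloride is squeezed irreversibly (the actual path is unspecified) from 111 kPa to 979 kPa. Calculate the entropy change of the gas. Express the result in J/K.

Entropy is a state function, so ΔS_gas depends only on the end states.
For an isothermal ideal gas ΔS_gas = nR ln(P₁/P₂) = 3.59 × 8.314 × ln(111/979) = -65 J/K.

ΔS_gas = -65 J/K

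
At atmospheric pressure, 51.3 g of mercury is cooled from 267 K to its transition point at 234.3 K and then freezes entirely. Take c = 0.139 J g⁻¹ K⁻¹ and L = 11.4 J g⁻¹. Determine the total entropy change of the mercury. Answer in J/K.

Cooling step: ΔS₁ = m c ln(T_tr/T_i) = 51.3 × 0.139 × ln(234.3/267) = -0.9316 J/K.
Phase change: ΔS₂ = −mL/T_tr = −51.3 × 11.4 / 234.3 = -2.496 J/K.
ΔS_total = (-0.9316) + (-2.496) = -3.43 J/K.

ΔS = -3.43 J/K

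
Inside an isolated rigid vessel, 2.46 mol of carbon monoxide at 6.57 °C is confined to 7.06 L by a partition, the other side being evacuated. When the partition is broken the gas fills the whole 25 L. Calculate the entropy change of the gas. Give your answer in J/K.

ΔS_gas = 25.9 J/K

No heat is exchanged and no work is done, so the ideal-gas temperature stays constant.
Entropy is a state function; using a reversible isothermal path, ΔS_gas = nR ln(V₂/V₁) = 2.46 × 8.314 × ln(25/7.06) = 25.9 J/K.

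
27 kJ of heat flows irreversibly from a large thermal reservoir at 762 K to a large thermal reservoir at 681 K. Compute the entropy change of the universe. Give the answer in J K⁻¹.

ΔS_hot = −Q/T_H = −27000/762 = -35.4331 J/K and ΔS_cold = +Q/T_C = 27000/681 = 39.6476 J/K.
ΔS_total = -35.4331 + 39.6476 = 4.21 J/K, positive as the second law requires.

ΔS_total = 4.21 J/K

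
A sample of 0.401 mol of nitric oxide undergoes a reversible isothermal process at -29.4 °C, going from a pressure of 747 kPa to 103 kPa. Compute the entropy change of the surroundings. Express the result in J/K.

For an isothermal ideal gas ΔS_gas = nR ln(P₁/P₂) = 0.401 × 8.314 × ln(747/103) = 6.61 J/K.
The process is reversible, so ΔS_surr = −ΔS_gas = -6.61 J/K and ΔS_universe = 0.

ΔS_surr = -6.61 J/K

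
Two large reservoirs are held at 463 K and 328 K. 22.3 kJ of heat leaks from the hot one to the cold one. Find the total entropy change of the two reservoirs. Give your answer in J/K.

ΔS_total = 19.8 J/K

ΔS_hot = −Q/T_H = −22300/463 = -48.16 J/K and ΔS_cold = +Q/T_C = 22300/328 = 67.99 J/K.
ΔS_total = -48.16 + 67.99 = 19.8 J/K, positive as the second law requires.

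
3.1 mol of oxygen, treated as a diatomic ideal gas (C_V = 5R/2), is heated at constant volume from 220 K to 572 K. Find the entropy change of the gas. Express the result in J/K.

At constant volume, ΔS = nC_V ln(T₂/T₁) with C_V = 5R/2 = 20.79 J mol⁻¹ K⁻¹.
ΔS = 3.1 × 20.79 × ln(572/220) = 61.6 J/K.

ΔS = 61.6 J/K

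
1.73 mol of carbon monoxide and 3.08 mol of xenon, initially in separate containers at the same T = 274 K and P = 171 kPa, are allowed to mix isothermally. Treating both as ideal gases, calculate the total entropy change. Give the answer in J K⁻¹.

Mole fractions: x_A = 1.73/4.81 = 0.36, x_B = 0.64.
ΔS_mix = −R(n_A ln x_A + n_B ln x_B) = −8.314 × (1.73 ln 0.36 + 3.08 ln 0.64) = 26.1 J/K.

ΔS_mix = 26.1 J/K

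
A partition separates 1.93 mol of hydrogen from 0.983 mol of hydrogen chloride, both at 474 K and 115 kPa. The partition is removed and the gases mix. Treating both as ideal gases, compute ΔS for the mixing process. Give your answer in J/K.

Mole fractions: x_A = 1.93/2.91 = 0.663, x_B = 0.337.
ΔS_mix = −R(n_A ln x_A + n_B ln x_B) = −8.314 × (1.93 ln 0.663 + 0.983 ln 0.337) = 15.5 J/K.

ΔS_mix = 15.5 J/K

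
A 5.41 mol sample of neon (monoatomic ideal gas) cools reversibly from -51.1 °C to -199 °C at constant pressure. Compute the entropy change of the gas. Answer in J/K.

ΔS = -123 J/K

In kelvin: T₁ = 222.05 K, T₂ = 74.15 K. At constant pressure, ΔS = nC_p ln(T₂/T₁) with C_p = 5R/2 = 20.79 J mol⁻¹ K⁻¹.
ΔS = 5.41 × 20.79 × ln(74.15/222.05) = -123 J/K.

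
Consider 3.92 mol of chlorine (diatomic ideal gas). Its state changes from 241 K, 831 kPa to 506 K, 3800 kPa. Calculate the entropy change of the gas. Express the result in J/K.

ΔS = 35.1 J/K

ΔS = nC_p ln(T₂/T₁) − nR ln(P₂/P₁), with C_p = 7R/2 = 29.1 J mol⁻¹ K⁻¹ for a diatomic ideal gas.
ΔS = 3.92 × [29.1 × ln(506/241) − 8.314 × ln(3800/831)] = 35.1 J/K.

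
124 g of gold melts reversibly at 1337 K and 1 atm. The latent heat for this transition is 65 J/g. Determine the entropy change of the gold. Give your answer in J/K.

ΔS = 6.03 J/K

Heat absorbed by the substance: Q = mL = 124 × 65 = 8060 J.
At constant T, ΔS = Q_rev/T = 8060 / 1337 = 6.03 J/K.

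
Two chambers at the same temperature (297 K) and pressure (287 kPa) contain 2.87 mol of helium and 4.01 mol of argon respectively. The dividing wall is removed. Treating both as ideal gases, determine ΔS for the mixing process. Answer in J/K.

ΔS_mix = 38.9 J/K

Mole fractions: x_A = 2.87/6.88 = 0.417, x_B = 0.583.
ΔS_mix = −R(n_A ln x_A + n_B ln x_B) = −8.314 × (2.87 ln 0.417 + 4.01 ln 0.583) = 38.9 J/K.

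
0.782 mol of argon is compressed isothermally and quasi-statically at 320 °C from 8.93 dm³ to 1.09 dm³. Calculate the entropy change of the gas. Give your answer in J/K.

For an isothermal ideal gas ΔS_gas = nR ln(V₂/V₁) = 0.782 × 8.314 × ln(1.09/8.93) = -13.7 J/K.

ΔS_gas = -13.7 J/K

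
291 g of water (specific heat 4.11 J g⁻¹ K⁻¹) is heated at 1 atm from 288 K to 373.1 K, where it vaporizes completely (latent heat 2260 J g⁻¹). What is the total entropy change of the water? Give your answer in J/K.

Warming step: ΔS₁ = m c ln(T_tr/T_i) = 291 × 4.11 × ln(373.1/288) = 309.6 J/K.
Phase change: ΔS₂ = +mL/T_tr = 291 × 2260 / 373.1 = 1763 J/K.
ΔS_total = (309.6) + (1763) = 2070 J/K.

ΔS = 2070 J/K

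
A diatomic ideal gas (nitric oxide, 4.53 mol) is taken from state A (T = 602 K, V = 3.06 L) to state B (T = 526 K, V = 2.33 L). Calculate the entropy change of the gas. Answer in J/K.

ΔS = -23 J/K

Entropy is a state function: ΔS = nC_V ln(T₂/T₁) + nR ln(V₂/V₁), with C_V = 5R/2 = 20.79 J mol⁻¹ K⁻¹ for a diatomic ideal gas.
ΔS = 4.53 × [20.79 × ln(526/602) + 8.314 × ln(2.33/3.06)] = -23 J/K.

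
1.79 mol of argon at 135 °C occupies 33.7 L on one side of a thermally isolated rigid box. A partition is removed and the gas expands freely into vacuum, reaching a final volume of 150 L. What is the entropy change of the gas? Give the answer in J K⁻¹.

ΔS_gas = 22.2 J/K

For an ideal gas in free expansion Q = 0 and W = 0, so T is unchanged.
Entropy is a state function; using a reversible isothermal path, ΔS_gas = nR ln(V₂/V₁) = 1.79 × 8.314 × ln(150/33.7) = 22.2 J/K.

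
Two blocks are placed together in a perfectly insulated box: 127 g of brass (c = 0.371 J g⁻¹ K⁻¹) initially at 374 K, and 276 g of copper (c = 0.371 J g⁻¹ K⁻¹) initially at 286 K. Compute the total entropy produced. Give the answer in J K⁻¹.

ΔS_total = 1.2 J/K

Energy balance: T_f = (m₁c₁T₁ + m₂c₂T₂)/(m₁c₁ + m₂c₂) = 313.73 K.
ΔS₁ = m₁c₁ ln(T_f/T₁) = 47.117 × ln(313.73/374) = -8.279 J/K.
ΔS₂ = m₂c₂ ln(T_f/T₂) = 102.396 × ln(313.73/286) = 9.476 J/K.
ΔS_total = -8.279 + 9.476 = 1.2 J/K.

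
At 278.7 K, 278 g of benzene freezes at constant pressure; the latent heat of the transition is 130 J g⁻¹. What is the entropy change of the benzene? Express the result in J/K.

ΔS = -130 J/K

Heat released by the substance: Q = −mL = −278 × 130 = −36140 J.
At constant T, ΔS = Q_rev/T = −36140 / 278.7 = -130 J/K.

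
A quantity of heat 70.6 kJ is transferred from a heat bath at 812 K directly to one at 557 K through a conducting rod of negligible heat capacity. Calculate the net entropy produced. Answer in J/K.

ΔS_total = 39.8 J/K

ΔS_hot = −Q/T_H = −70600/812 = -86.95 J/K and ΔS_cold = +Q/T_C = 70600/557 = 126.8 J/K.
ΔS_total = -86.95 + 126.8 = 39.8 J/K, positive as the second law requires.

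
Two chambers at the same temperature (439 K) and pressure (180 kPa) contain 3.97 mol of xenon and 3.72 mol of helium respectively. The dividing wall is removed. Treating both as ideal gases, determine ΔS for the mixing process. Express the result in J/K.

ΔS_mix = 44.3 J/K

Mole fractions: x_A = 3.97/7.69 = 0.516, x_B = 0.484.
ΔS_mix = −R(n_A ln x_A + n_B ln x_B) = −8.314 × (3.97 ln 0.516 + 3.72 ln 0.484) = 44.3 J/K.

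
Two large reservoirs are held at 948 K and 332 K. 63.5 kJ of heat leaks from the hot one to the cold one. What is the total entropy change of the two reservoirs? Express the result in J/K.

ΔS_hot = −Q/T_H = −63500/948 = -66.98 J/K and ΔS_cold = +Q/T_C = 63500/332 = 191.3 J/K.
ΔS_total = -66.98 + 191.3 = 124 J/K, positive as the second law requires.

ΔS_total = 124 J/K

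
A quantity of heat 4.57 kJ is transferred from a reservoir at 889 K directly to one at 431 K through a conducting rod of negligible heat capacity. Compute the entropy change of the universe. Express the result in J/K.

ΔS_total = 5.46 J/K

ΔS_hot = −Q/T_H = −4570/889 = -5.141 J/K and ΔS_cold = +Q/T_C = 4570/431 = 10.6 J/K.
ΔS_total = -5.141 + 10.6 = 5.46 J/K, positive as the second law requires.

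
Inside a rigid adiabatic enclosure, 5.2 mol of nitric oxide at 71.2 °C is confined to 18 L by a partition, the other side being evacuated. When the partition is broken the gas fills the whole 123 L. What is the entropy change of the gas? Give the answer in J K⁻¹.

No heat is exchanged and no work is done, so the ideal-gas temperature stays constant.
Entropy is a state function; using a reversible isothermal path, ΔS_gas = nR ln(V₂/V₁) = 5.2 × 8.314 × ln(123/18) = 83.1 J/K.

ΔS_gas = 83.1 J/K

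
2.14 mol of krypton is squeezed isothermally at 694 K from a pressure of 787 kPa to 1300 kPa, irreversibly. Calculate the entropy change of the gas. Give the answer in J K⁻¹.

Entropy is a state function, so ΔS_gas depends only on the end states.
For an isothermal ideal gas ΔS_gas = nR ln(P₁/P₂) = 2.14 × 8.314 × ln(787/1300) = -8.93 J/K.

ΔS_gas = -8.93 J/K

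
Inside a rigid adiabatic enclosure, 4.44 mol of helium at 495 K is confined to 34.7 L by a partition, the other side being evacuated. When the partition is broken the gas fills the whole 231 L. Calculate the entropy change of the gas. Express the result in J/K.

No heat is exchanged and no work is done, so the ideal-gas temperature stays constant.
Entropy is a state function; using a reversible isothermal path, ΔS_gas = nR ln(V₂/V₁) = 4.44 × 8.314 × ln(231/34.7) = 70 J/K.

ΔS_gas = 70 J/K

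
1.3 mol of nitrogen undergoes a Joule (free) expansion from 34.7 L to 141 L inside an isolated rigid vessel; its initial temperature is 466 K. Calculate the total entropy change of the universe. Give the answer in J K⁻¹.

ΔS_universe = 15.2 J/K

For an ideal gas in free expansion Q = 0 and W = 0, so T is unchanged.
Entropy is a state function; using a reversible isothermal path, ΔS_gas = nR ln(V₂/V₁) = 1.3 × 8.314 × ln(141/34.7) = 15.2 J/K.
The insulated surroundings exchange no heat, so ΔS_surr = 0 and ΔS_universe = ΔS_gas.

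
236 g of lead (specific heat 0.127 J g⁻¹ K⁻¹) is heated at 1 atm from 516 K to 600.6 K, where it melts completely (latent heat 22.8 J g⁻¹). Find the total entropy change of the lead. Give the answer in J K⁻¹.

Warming step: ΔS₁ = m c ln(T_tr/T_i) = 236 × 0.127 × ln(600.6/516) = 4.55 J/K.
Phase change: ΔS₂ = +mL/T_tr = 236 × 22.8 / 600.6 = 8.959 J/K.
ΔS_total = (4.55) + (8.959) = 13.5 J/K.

ΔS = 13.5 J/K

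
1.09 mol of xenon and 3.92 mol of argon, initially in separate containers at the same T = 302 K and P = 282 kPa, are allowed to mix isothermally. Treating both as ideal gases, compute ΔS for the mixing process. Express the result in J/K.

Mole fractions: x_A = 1.09/5.01 = 0.218, x_B = 0.782.
ΔS_mix = −R(n_A ln x_A + n_B ln x_B) = −8.314 × (1.09 ln 0.218 + 3.92 ln 0.782) = 21.8 J/K.

ΔS_mix = 21.8 J/K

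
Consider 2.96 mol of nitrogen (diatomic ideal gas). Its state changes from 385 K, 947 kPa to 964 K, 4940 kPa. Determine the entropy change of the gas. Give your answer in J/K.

ΔS = 38.4 J/K

ΔS = nC_p ln(T₂/T₁) − nR ln(P₂/P₁), with C_p = 7R/2 = 29.1 J mol⁻¹ K⁻¹ for a diatomic ideal gas.
ΔS = 2.96 × [29.1 × ln(964/385) − 8.314 × ln(4940/947)] = 38.4 J/K.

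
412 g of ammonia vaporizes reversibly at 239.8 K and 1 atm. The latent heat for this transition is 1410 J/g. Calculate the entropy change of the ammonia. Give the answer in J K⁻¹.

Heat absorbed by the substance: Q = mL = 412 × 1410 = 580920 J.
At constant T, ΔS = Q_rev/T = 580920 / 239.8 = 2420 J/K.

ΔS = 2420 J/K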